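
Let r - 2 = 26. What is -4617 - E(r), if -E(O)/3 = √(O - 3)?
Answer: -4602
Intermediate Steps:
r = 28 (r = 2 + 26 = 28)
E(O) = -3*√(-3 + O) (E(O) = -3*√(O - 3) = -3*√(-3 + O))
-4617 - E(r) = -4617 - (-3)*√(-3 + 28) = -4617 - (-3)*√25 = -4617 - (-3)*5 = -4617 - 1*(-15) = -4617 + 15 = -4602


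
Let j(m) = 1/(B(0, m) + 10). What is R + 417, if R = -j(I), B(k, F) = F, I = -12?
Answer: 835/2 ≈ 417.50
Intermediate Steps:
j(m) = 1/(10 + m) (j(m) = 1/(m + 10) = 1/(10 + m))
R = ½ (R = -1/(10 - 12) = -1/(-2) = -1*(-½) = ½ ≈ 0.50000)
R + 417 = ½ + 417 = 835/2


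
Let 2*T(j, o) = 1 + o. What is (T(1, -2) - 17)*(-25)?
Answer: 875/2 ≈ 437.50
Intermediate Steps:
T(j, o) = ½ + o/2 (T(j, o) = (1 + o)/2 = ½ + o/2)
(T(1, -2) - 17)*(-25) = ((½ + (½)*(-2)) - 17)*(-25) = ((½ - 1) - 17)*(-25) = (-½ - 17)*(-25) = -35/2*(-25) = 875/2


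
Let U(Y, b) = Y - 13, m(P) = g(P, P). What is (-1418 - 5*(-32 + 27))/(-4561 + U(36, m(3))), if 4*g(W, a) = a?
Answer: 1393/4538 ≈ 0.30696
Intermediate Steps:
g(W, a) = a/4
m(P) = P/4
U(Y, b) = -13 + Y
(-1418 - 5*(-32 + 27))/(-4561 + U(36, m(3))) = (-1418 - 5*(-32 + 27))/(-4561 + (-13 + 36)) = (-1418 - 5*(-5))/(-4561 + 23) = (-1418 + 25)/(-4538) = -1393*(-1/4538) = 1393/4538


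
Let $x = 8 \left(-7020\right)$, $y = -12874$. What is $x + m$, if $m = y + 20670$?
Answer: $-48364$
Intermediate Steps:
$m = 7796$ ($m = -12874 + 20670 = 7796$)
$x = -56160$
$x + m = -56160 + 7796 = -48364$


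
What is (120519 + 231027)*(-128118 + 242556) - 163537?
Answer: 40230057611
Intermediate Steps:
(120519 + 231027)*(-128118 + 242556) - 163537 = 351546*114438 - 163537 = 40230221148 - 163537 = 40230057611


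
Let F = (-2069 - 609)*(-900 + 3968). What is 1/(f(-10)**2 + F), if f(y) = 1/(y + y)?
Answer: -400/3286441599 ≈ -1.2171e-7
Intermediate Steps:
f(y) = 1/(2*y)
F = -8216104 (F = -2678*3068 = -8216104)
1/(f(-10)**2 + F) = 1/(((1/2)/(-10))**2 - 8216104) = 1/(((1/2)*(-1/10))**2 - 8216104) = 1/((-1/20)**2 - 8216104) = 1/(1/400 - 8216104) = 1/(-3286441599/400) = -400/3286441599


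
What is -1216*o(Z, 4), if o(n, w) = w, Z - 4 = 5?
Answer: -4864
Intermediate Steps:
Z = 9 (Z = 4 + 5 = 9)
-1216*o(Z, 4) = -1216*4 = -4864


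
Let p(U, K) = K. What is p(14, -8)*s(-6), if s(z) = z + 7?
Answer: -8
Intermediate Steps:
s(z) = 7 + z
p(14, -8)*s(-6) = -8*(7 - 6) = -8*1 = -8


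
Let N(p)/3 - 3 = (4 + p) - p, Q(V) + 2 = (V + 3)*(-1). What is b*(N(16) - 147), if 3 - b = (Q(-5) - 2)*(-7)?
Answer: 1386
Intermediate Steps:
Q(V) = -5 - V (Q(V) = -2 + (V + 3)*(-1) = -2 + (3 + V)*(-1) = -2 + (-3 - V) = -5 - V)
N(p) = 21 (N(p) = 9 + 3*((4 + p) - p) = 9 + 3*4 = 9 + 12 = 21)
b = -11 (b = 3 - ((-5 - 1*(-5)) - 2)*(-7) = 3 - ((-5 + 5) - 2)*(-7) = 3 - (0 - 2)*(-7) = 3 - (-2)*(-7) = 3 - 1*14 = 3 - 14 = -11)
b*(N(16) - 147) = -11*(21 - 147) = -11*(-126) = 1386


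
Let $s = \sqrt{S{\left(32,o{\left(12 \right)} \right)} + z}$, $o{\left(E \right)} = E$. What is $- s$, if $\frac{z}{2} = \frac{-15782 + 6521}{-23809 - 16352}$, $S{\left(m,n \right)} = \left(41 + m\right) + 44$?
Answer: $- \frac{27 \sqrt{28875759}}{13387} \approx -10.838$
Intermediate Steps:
$S{\left(m,n \right)} = 85 + m$
$z = \frac{6174}{13387}$ ($z = 2 \frac{-15782 + 6521}{-23809 - 16352} = 2 \left(- \frac{9261}{-40161}\right) = 2 \left(\left(-9261\right) \left(- \frac{1}{40161}\right)\right) = 2 \cdot \frac{3087}{13387} = \frac{6174}{13387} \approx 0.46119$)
$s = \frac{27 \sqrt{28875759}}{13387}$ ($s = \sqrt{\left(85 + 32\right) + \frac{6174}{13387}} = \sqrt{117 + \frac{6174}{13387}} = \sqrt{\frac{1572453}{13387}} = \frac{27 \sqrt{28875759}}{13387} \approx 10.838$)
$- s = - \frac{27 \sqrt{28875759}}{13387}$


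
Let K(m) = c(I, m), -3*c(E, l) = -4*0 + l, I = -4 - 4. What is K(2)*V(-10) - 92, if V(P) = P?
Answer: -256/3 ≈ -85.333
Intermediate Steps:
I = -8
c(E, l) = -l/3 (c(E, l) = -(-4*0 + l)/3 = -(0 + l)/3 = -l/3)
K(m) = -m/3
K(2)*V(-10) - 92 = -⅓*2*(-10) - 92 = -⅔*(-10) - 92 = 20/3 - 92 = -256/3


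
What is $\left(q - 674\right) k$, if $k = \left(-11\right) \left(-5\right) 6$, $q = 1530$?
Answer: $282480$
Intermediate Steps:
$k = 330$ ($k = 55 \cdot 6 = 330$)
$\left(q - 674\right) k = \left(1530 - 674\right) 330 = 856 \cdot 330 = 282480$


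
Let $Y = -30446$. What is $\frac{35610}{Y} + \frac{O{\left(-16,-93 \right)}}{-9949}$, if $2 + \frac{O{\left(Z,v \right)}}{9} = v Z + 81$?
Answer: $- \frac{391831914}{151453627} \approx -2.5871$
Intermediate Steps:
$O{\left(Z,v \right)} = 711 + 9 Z v$ ($O{\left(Z,v \right)} = -18 + 9 \left(v Z + 81\right) = -18 + 9 \left(Z v + 81\right) = -18 + 9 \left(81 + Z v\right) = -18 + \left(729 + 9 Z v\right) = 711 + 9 Z v$)
$\frac{35610}{Y} + \frac{O{\left(-16,-93 \right)}}{-9949} = \frac{35610}{-30446} + \frac{711 + 9 \left(-16\right) \left(-93\right)}{-9949} = 35610 \left(- \frac{1}{30446}\right) + \left(711 + 13392\right) \left(- \frac{1}{9949}\right) = - \frac{17805}{15223} + 14103 \left(- \frac{1}{9949}\right) = - \frac{17805}{15223} - \frac{14103}{9949} = - \frac{391831914}{151453627}$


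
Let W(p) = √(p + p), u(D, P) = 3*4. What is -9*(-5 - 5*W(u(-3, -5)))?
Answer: 45 + 90*√6 ≈ 265.45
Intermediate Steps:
u(D, P) = 12
W(p) = √2*√p (W(p) = √(2*p) = √2*√p)
-9*(-5 - 5*W(u(-3, -5))) = -9*(-5 - 5*√2*√12) = -9*(-5 - 5*√2*2*√3) = -9*(-5 - 10*√6) = 45 + 90*√6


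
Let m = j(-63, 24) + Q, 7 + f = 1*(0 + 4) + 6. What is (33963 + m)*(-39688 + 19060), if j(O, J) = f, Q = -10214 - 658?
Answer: -476383032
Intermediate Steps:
Q = -10872
f = 3 (f = -7 + (1*(0 + 4) + 6) = -7 + (1*4 + 6) = -7 + (4 + 6) = -7 + 10 = 3)
j(O, J) = 3
m = -10869 (m = 3 - 10872 = -10869)
(33963 + m)*(-39688 + 19060) = (33963 - 10869)*(-39688 + 19060) = 23094*(-20628) = -476383032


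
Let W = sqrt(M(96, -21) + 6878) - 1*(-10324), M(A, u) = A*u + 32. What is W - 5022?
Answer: 5302 + sqrt(4894) ≈ 5372.0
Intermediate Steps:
M(A, u) = 32 + A*u
W = 10324 + sqrt(4894) (W = sqrt((32 + 96*(-21)) + 6878) - 1*(-10324) = sqrt((32 - 2016) + 6878) + 10324 = sqrt(-1984 + 6878) + 10324 = sqrt(4894) + 10324 = 10324 + sqrt(4894) ≈ 10394.)
W - 5022 = (10324 + sqrt(4894)) - 5022 = 5302 + sqrt(4894)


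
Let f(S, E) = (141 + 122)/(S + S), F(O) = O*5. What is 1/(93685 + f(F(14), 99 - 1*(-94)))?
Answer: 140/13116163 ≈ 1.0674e-5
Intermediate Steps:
F(O) = 5*O
f(S, E) = 263/(2*S) (f(S, E) = 263/((2*S)) = 263*(1/(2*S)) = 263/(2*S))
1/(93685 + f(F(14), 99 - 1*(-94))) = 1/(93685 + 263/(2*((5*14)))) = 1/(93685 + (263/2)/70) = 1/(93685 + (263/2)*(1/70)) = 1/(93685 + 263/140) = 1/(13116163/140) = 140/13116163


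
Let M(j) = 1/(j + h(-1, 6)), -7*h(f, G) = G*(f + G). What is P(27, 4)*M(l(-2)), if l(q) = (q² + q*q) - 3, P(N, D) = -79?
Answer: -553/5 ≈ -110.60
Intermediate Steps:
h(f, G) = -G*(G + f)/7 (h(f, G) = -G*(f + G)/7 = -G*(G + f)/7)
l(q) = -3 + 2*q² (l(q) = (q² + q²) - 3 = 2*q² - 3 = -3 + 2*q²)
M(j) = 1/(-30/7 + j) (M(j) = 1/(j - ⅐*6*(6 - 1)) = 1/(j - ⅐*6*5) = 1/(j - 30/7) = 1/(-30/7 + j))
P(27, 4)*M(l(-2)) = -553/(-30 + 7*(-3 + 2*(-2)²)) = -553/(-30 + 7*(-3 + 2*4)) = -553/(-30 + 7*(-3 + 8)) = -553/(-30 + 7*5) = -553/(-30 + 35) = -553/5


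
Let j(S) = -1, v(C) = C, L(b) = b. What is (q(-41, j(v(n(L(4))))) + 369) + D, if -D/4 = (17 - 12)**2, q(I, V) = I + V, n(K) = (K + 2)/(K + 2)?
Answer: 227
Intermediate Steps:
n(K) = 1 (n(K) = (2 + K)/(2 + K) = 1)
D = -100 (D = -4*(17 - 12)**2 = -4*5**2 = -4*25 = -100)
(q(-41, j(v(n(L(4))))) + 369) + D = ((-41 - 1) + 369) - 100 = (-42 + 369) - 100 = 327 - 100 = 227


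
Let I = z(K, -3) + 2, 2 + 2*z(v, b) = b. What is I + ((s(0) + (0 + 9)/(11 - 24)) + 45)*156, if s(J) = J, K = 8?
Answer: 13823/2 ≈ 6911.5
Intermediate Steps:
z(v, b) = -1 + b/2
I = -½ (I = (-1 + (½)*(-3)) + 2 = (-1 - 3/2) + 2 = -5/2 + 2 = -½ ≈ -0.50000)
I + ((s(0) + (0 + 9)/(11 - 24)) + 45)*156 = -½ + ((0 + (0 + 9)/(11 - 24)) + 45)*156 = -½ + ((0 + 9/(-13)) + 45)*156 = -½ + ((0 + 9*(-1/13)) + 45)*156 = -½ + ((0 - 9/13) + 45)*156 = -½ + (-9/13 + 45)*156 = -½ + (576/13)*156 = -½ + 6912 = 13823/2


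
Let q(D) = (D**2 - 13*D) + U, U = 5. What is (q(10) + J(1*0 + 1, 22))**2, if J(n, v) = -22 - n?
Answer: 2304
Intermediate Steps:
q(D) = 5 + D**2 - 13*D (q(D) = (D**2 - 13*D) + 5 = 5 + D**2 - 13*D)
(q(10) + J(1*0 + 1, 22))**2 = ((5 + 10**2 - 13*10) + (-22 - (1*0 + 1)))**2 = ((5 + 100 - 130) + (-22 - (0 + 1)))**2 = (-25 + (-22 - 1*1))**2 = (-25 + (-22 - 1))**2 = (-25 - 23)**2 = (-48)**2 = 2304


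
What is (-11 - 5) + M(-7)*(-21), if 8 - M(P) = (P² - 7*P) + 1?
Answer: 1895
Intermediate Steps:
M(P) = 7 - P² + 7*P (M(P) = 8 - ((P² - 7*P) + 1) = 8 - (1 + P² - 7*P) = 8 + (-1 - P² + 7*P) = 7 - P² + 7*P)
(-11 - 5) + M(-7)*(-21) = (-11 - 5) + (7 - 1*(-7)² + 7*(-7))*(-21) = -16 + (7 - 1*49 - 49)*(-21) = -16 + (7 - 49 - 49)*(-21) = -16 - 91*(-21) = -16 + 1911 = 1895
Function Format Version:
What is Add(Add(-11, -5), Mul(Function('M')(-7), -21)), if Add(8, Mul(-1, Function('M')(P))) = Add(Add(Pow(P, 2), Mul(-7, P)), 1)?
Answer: 1895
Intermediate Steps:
Function('M')(P) = Add(7, Mul(-1, Pow(P, 2)), Mul(7, P)) (Function('M')(P) = Add(8, Mul(-1, Add(Add(Pow(P, 2), Mul(-7, P)), 1))) = Add(8, Mul(-1, Add(1, Pow(P, 2), Mul(-7, P)))) = Add(8, Add(-1, Mul(-1, Pow(P, 2)), Mul(7, P))) = Add(7, Mul(-1, Pow(P, 2)), Mul(7, P)))
Add(Add(-11, -5), Mul(Function('M')(-7), -21)) = Add(Add(-11, -5), Mul(Add(7, Mul(-1, Pow(-7, 2)), Mul(7, -7)), -21)) = Add(-16, Mul(Add(7, Mul(-1, 49), -49), -21)) = Add(-16, Mul(Add(7, -49, -49), -21)) = Add(-16, Mul(-91, -21)) = Add(-16, 1911) = 1895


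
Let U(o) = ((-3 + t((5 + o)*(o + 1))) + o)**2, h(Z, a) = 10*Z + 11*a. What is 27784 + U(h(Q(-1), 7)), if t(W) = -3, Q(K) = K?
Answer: 31505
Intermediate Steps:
U(o) = (-6 + o)**2 (U(o) = ((-3 - 3) + o)**2 = (-6 + o)**2)
27784 + U(h(Q(-1), 7)) = 27784 + (-6 + (10*(-1) + 11*7))**2 = 27784 + (-6 + (-10 + 77))**2 = 27784 + (-6 + 67)**2 = 27784 + 61**2 = 27784 + 3721 = 31505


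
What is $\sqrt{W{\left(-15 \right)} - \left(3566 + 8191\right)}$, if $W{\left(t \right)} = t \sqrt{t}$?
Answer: $\sqrt{-11757 - 15 i \sqrt{15}} \approx 0.2679 - 108.43 i$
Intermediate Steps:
$W{\left(t \right)} = t^{\frac{3}{2}}$
$\sqrt{W{\left(-15 \right)} - \left(3566 + 8191\right)} = \sqrt{\left(-15\right)^{\frac{3}{2}} - \left(3566 + 8191\right)} = \sqrt{- 15 i \sqrt{15} + \left(652 - \left(4218 + 8191\right)\right)} = \sqrt{- 15 i \sqrt{15} + \left(652 - 12409\right)} = \sqrt{- 15 i \sqrt{15} - 11757} = \sqrt{-11757 - 15 i \sqrt{15}}$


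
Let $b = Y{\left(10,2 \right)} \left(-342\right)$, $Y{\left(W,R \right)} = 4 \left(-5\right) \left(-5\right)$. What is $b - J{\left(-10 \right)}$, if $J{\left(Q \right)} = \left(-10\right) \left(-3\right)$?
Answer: $-34230$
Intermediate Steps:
$Y{\left(W,R \right)} = 100$ ($Y{\left(W,R \right)} = \left(-20\right) \left(-5\right) = 100$)
$J{\left(Q \right)} = 30$
$b = -34200$ ($b = 100 \left(-342\right) = -34200$)
$b - J{\left(-10 \right)} = -34200 - 30 = -34230$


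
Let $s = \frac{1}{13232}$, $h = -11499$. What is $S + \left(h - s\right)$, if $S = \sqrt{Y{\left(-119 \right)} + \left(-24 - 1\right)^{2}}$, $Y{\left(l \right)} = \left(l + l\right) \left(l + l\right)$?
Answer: $- \frac{152154769}{13232} + \sqrt{57269} \approx -11260.0$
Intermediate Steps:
$Y{\left(l \right)} = 4 l^{2}$ ($Y{\left(l \right)} = 2 l 2 l = 4 l^{2}$)
$s = \frac{1}{13232} \approx 7.5574 \cdot 10^{-5}$
$S = \sqrt{57269}$ ($S = \sqrt{4 \left(-119\right)^{2} + \left(-24 - 1\right)^{2}} = \sqrt{4 \cdot 14161 + \left(-25\right)^{2}} = \sqrt{56644 + 625} = \sqrt{57269} \approx 239.31$)
$S + \left(h - s\right) = \sqrt{57269} - \frac{152154769}{13232} = - \frac{152154769}{13232} + \sqrt{57269}$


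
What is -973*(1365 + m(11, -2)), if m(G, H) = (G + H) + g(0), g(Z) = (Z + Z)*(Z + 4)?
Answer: -1336902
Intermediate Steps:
g(Z) = 2*Z*(4 + Z) (g(Z) = (2*Z)*(4 + Z) = 2*Z*(4 + Z))
m(G, H) = G + H (m(G, H) = (G + H) + 2*0*(4 + 0) = (G + H) + 2*0*4 = (G + H) + 0 = G + H)
-973*(1365 + m(11, -2)) = -973*(1365 + (11 - 2)) = -973*(1365 + 9) = -973*1374 = -1336902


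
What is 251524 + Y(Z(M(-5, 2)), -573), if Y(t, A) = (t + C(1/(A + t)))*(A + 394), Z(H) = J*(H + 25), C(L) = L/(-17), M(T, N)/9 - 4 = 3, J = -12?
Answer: 12200095585/27693 ≈ 4.4055e+5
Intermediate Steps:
M(T, N) = 63 (M(T, N) = 36 + 9*3 = 36 + 27 = 63)
C(L) = -L/17 (C(L) = L*(-1/17) = -L/17)
Z(H) = -300 - 12*H (Z(H) = -12*(H + 25) = -12*(25 + H) = -300 - 12*H)
Y(t, A) = (394 + A)*(t - 1/(17*(A + t))) (Y(t, A) = (t - 1/(17*(A + t)))*(A + 394) = (t - 1/(17*(A + t)))*(394 + A) = (394 + A)*(t - 1/(17*(A + t))))
251524 + Y(Z(M(-5, 2)), -573) = 251524 + (-394/17 - 1/17*(-573) + (-300 - 12*63)*(394 - 573)*(-573 + (-300 - 12*63)))/(-573 + (-300 - 12*63)) = 251524 + (-394/17 + 573/17 + (-300 - 756)*(-179)*(-573 + (-300 - 756)))/(-573 + (-300 - 756)) = 251524 + (-394/17 + 573/17 - 1056*(-179)*(-573 - 1056))/(-573 - 1056) = 251524 + (-394/17 + 573/17 - 1056*(-179)*(-1629))/(-1629) = 251524 - (-394/17 + 573/17 - 307920096)/1629 = 251524 - 1/1629*(-5234641453/17) = 251524 + 5234641453/27693 = 12200095585/27693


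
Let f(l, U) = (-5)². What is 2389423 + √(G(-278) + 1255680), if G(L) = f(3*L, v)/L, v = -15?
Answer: 2389423 + √97043966170/278 ≈ 2.3905e+6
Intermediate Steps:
f(l, U) = 25
G(L) = 25/L
2389423 + √(G(-278) + 1255680) = 2389423 + √(25/(-278) + 1255680) = 2389423 + √(25*(-1/278) + 1255680) = 2389423 + √(-25/278 + 1255680) = 2389423 + √(349079015/278) = 2389423 + √97043966170/278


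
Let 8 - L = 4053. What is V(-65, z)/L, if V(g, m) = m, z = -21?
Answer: 21/4045 ≈ 0.0051916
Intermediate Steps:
L = -4045 (L = 8 - 1*4053 = 8 - 4053 = -4045)
V(-65, z)/L = -21/(-4045) = -21*(-1/4045) = 21/4045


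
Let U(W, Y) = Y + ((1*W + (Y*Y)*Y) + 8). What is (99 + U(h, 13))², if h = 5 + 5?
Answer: 5414929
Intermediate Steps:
h = 10
U(W, Y) = 8 + W + Y + Y³ (U(W, Y) = Y + ((W + Y²*Y) + 8) = Y + ((W + Y³) + 8) = Y + (8 + W + Y³) = 8 + W + Y + Y³)
(99 + U(h, 13))² = (99 + (8 + 10 + 13 + 13³))² = (99 + (8 + 10 + 13 + 2197))² = (99 + 2228)² = 2327² = 5414929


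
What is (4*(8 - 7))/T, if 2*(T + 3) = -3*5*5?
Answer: -8/81 ≈ -0.098765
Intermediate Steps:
T = -81/2 (T = -3 + (-3*5*5)/2 = -3 + (-15*5)/2 = -3 + (½)*(-75) = -3 - 75/2 = -81/2 ≈ -40.500)
(4*(8 - 7))/T = (4*(8 - 7))/(-81/2) = (4*1)*(-2/81) = 4*(-2/81) = -8/81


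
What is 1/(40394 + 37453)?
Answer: 1/77847 ≈ 1.2846e-5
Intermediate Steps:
1/(40394 + 37453) = 1/77847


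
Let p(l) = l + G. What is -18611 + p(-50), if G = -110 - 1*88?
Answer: -18859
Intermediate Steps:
G = -198 (G = -110 - 88 = -198)
p(l) = -198 + l (p(l) = l - 198 = -198 + l)
-18611 + p(-50) = -18611 + (-198 - 50) = -18611 - 248 = -18859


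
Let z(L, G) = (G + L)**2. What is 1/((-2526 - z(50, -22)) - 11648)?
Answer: -1/14958 ≈ -6.6854e-5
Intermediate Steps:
1/((-2526 - z(50, -22)) - 11648) = 1/((-2526 - (-22 + 50)**2) - 11648) = 1/((-2526 - 1*28**2) - 11648) = 1/((-2526 - 1*784) - 11648) = 1/((-2526 - 784) - 11648) = 1/(-3310 - 11648) = 1/(-14958) = -1/14958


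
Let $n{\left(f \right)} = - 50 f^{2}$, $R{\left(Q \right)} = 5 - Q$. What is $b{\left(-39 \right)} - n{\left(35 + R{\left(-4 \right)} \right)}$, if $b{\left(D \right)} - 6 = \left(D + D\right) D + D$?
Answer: $99809$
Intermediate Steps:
$b{\left(D \right)} = 6 + D + 2 D^{2}$ ($b{\left(D \right)} = 6 + \left(\left(D + D\right) D + D\right) = 6 + \left(2 D D + D\right) = 6 + \left(2 D^{2} + D\right) = 6 + \left(D + 2 D^{2}\right) = 6 + D + 2 D^{2}$)
$b{\left(-39 \right)} - n{\left(35 + R{\left(-4 \right)} \right)} = \left(6 - 39 + 2 \left(-39\right)^{2}\right) - - 50 \left(35 + \left(5 - -4\right)\right)^{2} = \left(6 - 39 + 2 \cdot 1521\right) - - 50 \left(35 + \left(5 + 4\right)\right)^{2} = \left(6 - 39 + 3042\right) - - 50 \left(35 + 9\right)^{2} = 3009 - - 50 \cdot 44^{2} = 3009 - \left(-50\right) 1936 = 3009 - -96800 = 3009 + 96800 = 99809$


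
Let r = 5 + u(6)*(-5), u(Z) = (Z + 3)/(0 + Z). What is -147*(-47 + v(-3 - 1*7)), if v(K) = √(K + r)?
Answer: 6909 - 735*I*√2/2 ≈ 6909.0 - 519.72*I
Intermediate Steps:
u(Z) = (3 + Z)/Z
r = -5/2 (r = 5 + ((3 + 6)/6)*(-5) = 5 + ((⅙)*9)*(-5) = 5 + (3/2)*(-5) = 5 - 15/2 = -5/2 ≈ -2.5000)
v(K) = √(-5/2 + K) (v(K) = √(K - 5/2) = √(-5/2 + K))
-147*(-47 + v(-3 - 1*7)) = -147*(-47 + √(-10 + 4*(-3 - 1*7))/2) = -147*(-47 + √(-10 + 4*(-3 - 7))/2) = -147*(-47 + √(-10 + 4*(-10))/2) = -147*(-47 + √(-10 - 40)/2) = -147*(-47 + √(-50)/2) = -147*(-47 + (5*I*√2)/2) = -147*(-47 + 5*I*√2/2) = 6909 - 735*I*√2/2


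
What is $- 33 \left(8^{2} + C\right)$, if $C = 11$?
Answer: $-2475$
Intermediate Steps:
$- 33 \left(8^{2} + C\right) = - 33 \left(8^{2} + 11\right) = - 33 \left(64 + 11\right) = \left(-33\right) 75 = -2475$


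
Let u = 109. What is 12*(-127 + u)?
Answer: -216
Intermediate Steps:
12*(-127 + u) = 12*(-127 + 109) = 12*(-18) = -216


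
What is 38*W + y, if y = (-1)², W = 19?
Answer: 723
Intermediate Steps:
y = 1
38*W + y = 38*19 + 1 = 722 + 1 = 723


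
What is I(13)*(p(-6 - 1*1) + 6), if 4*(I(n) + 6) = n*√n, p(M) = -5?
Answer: -6 + 13*√13/4 ≈ 5.7180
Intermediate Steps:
I(n) = -6 + n^(3/2)/4 (I(n) = -6 + (n*√n)/4 = -6 + n^(3/2)/4)
I(13)*(p(-6 - 1*1) + 6) = (-6 + 13^(3/2)/4)*(-5 + 6) = (-6 + (13*√13)/4)*1 = (-6 + 13*√13/4)*1 = -6 + 13*√13/4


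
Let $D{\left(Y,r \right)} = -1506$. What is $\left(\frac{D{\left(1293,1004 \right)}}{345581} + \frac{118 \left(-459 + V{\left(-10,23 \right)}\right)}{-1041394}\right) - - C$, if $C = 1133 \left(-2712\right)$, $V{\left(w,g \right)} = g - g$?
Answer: $- \frac{552910096894404693}{179942989957} \approx -3.0727 \cdot 10^{6}$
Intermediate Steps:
$V{\left(w,g \right)} = 0$
$C = -3072696$
$\left(\frac{D{\left(1293,1004 \right)}}{345581} + \frac{118 \left(-459 + V{\left(-10,23 \right)}\right)}{-1041394}\right) - - C = \left(- \frac{1506}{345581} + \frac{118 \left(-459 + 0\right)}{-1041394}\right) - \left(-1\right) \left(-3072696\right) = \left(\left(-1506\right) \frac{1}{345581} + 118 \left(-459\right) \left(- \frac{1}{1041394}\right)\right) - 3072696 = \left(- \frac{1506}{345581} - - \frac{27081}{520697}\right) - 3072696 = \left(- \frac{1506}{345581} + \frac{27081}{520697}\right) - 3072696 = \frac{8574509379}{179942989957} - 3072696 = - \frac{552910096894404693}{179942989957}$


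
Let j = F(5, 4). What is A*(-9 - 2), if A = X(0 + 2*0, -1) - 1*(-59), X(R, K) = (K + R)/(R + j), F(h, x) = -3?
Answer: -1958/3 ≈ -652.67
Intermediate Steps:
j = -3
X(R, K) = (K + R)/(-3 + R) (X(R, K) = (K + R)/(R - 3) = (K + R)/(-3 + R))
A = 178/3 (A = (-1 + (0 + 2*0))/(-3 + (0 + 2*0)) - 1*(-59) = (-1 + (0 + 0))/(-3 + (0 + 0)) + 59 = (-1 + 0)/(-3 + 0) + 59 = -1/(-3) + 59 = -⅓*(-1) + 59 = ⅓ + 59 = 178/3 ≈ 59.333)
A*(-9 - 2) = 178*(-9 - 2)/3 = (178/3)*(-11) = -1958/3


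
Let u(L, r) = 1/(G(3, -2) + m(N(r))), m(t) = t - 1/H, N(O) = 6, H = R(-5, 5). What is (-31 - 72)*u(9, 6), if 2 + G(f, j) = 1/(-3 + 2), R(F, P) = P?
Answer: -515/14 ≈ -36.786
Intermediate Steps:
H = 5
G(f, j) = -3 (G(f, j) = -2 + 1/(-3 + 2) = -2 + 1/(-1) = -2 - 1 = -3)
m(t) = -⅕ + t (m(t) = t - 1/5 = t - 1*⅕ = t - ⅕ = -⅕ + t)
u(L, r) = 5/14 (u(L, r) = 1/(-3 + (-⅕ + 6)) = 1/(-3 + 29/5) = 1/(14/5) = 5/14)
(-31 - 72)*u(9, 6) = (-31 - 72)*(5/14) = -103*5/14 = -515/14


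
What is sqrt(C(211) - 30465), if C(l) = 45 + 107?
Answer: I*sqrt(30313) ≈ 174.11*I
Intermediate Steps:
C(l) = 152
sqrt(C(211) - 30465) = sqrt(152 - 30465) = sqrt(-30313) = I*sqrt(30313)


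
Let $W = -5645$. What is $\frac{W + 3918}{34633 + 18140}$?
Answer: $- \frac{1727}{52773} \approx -0.032725$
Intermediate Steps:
$\frac{W + 3918}{34633 + 18140} = \frac{-5645 + 3918}{34633 + 18140} = - \frac{1727}{52773}$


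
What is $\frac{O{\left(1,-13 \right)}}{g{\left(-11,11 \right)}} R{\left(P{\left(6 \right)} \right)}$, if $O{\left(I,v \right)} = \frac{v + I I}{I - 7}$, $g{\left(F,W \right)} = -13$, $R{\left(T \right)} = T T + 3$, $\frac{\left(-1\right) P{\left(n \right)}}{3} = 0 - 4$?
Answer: $- \frac{294}{13} \approx -22.615$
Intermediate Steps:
$P{\left(n \right)} = 12$ ($P{\left(n \right)} = - 3 \left(0 - 4\right) = \left(-3\right) \left(-4\right) = 12$)
$R{\left(T \right)} = 3 + T^{2}$ ($R{\left(T \right)} = T^{2} + 3 = 3 + T^{2}$)
$O{\left(I,v \right)} = \frac{v + I^{2}}{-7 + I}$
$\frac{O{\left(1,-13 \right)}}{g{\left(-11,11 \right)}} R{\left(P{\left(6 \right)} \right)} = \frac{\frac{1}{-7 + 1} \left(-13 + 1^{2}\right)}{-13} \left(3 + 12^{2}\right) = \frac{-13 + 1}{-6} \left(- \frac{1}{13}\right) \left(3 + 144\right) = \left(- \frac{1}{6}\right) \left(-12\right) \left(- \frac{1}{13}\right) 147 = 2 \left(- \frac{1}{13}\right) 147 = \left(- \frac{2}{13}\right) 147 = - \frac{294}{13}$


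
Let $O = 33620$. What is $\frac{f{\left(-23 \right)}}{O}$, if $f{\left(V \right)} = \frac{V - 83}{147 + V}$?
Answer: $- \frac{53}{2084440} \approx -2.5427 \cdot 10^{-5}$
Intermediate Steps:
$f{\left(V \right)} = \frac{-83 + V}{147 + V}$
$\frac{f{\left(-23 \right)}}{O} = \frac{\frac{1}{147 - 23} \left(-83 - 23\right)}{33620} = \frac{1}{124} \left(-106\right) \frac{1}{33620} = \left(- \frac{53}{62}\right) \frac{1}{33620} = - \frac{53}{2084440}$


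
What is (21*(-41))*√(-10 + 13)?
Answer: -861*√3 ≈ -1491.3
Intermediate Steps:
(21*(-41))*√(-10 + 13) = -861*√3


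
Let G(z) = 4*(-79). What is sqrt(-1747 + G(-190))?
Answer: I*sqrt(2063) ≈ 45.42*I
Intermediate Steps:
G(z) = -316
sqrt(-1747 + G(-190)) = sqrt(-1747 - 316) = sqrt(-2063) = I*sqrt(2063)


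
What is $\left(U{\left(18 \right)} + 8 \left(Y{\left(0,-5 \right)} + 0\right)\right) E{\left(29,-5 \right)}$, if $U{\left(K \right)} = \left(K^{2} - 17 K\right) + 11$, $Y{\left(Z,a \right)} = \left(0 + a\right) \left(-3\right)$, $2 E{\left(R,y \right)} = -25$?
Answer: $- \frac{3725}{2} \approx -1862.5$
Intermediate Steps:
$E{\left(R,y \right)} = - \frac{25}{2}$ ($E{\left(R,y \right)} = \frac{1}{2} \left(-25\right) = - \frac{25}{2}$)
$Y{\left(Z,a \right)} = - 3 a$ ($Y{\left(Z,a \right)} = a \left(-3\right) = - 3 a$)
$U{\left(K \right)} = 11 + K^{2} - 17 K$
$\left(U{\left(18 \right)} + 8 \left(Y{\left(0,-5 \right)} + 0\right)\right) E{\left(29,-5 \right)} = \left(\left(11 + 18^{2} - 306\right) + 8 \left(\left(-3\right) \left(-5\right) + 0\right)\right) \left(- \frac{25}{2}\right) = \left(\left(11 + 324 - 306\right) + 8 \left(15 + 0\right)\right) \left(- \frac{25}{2}\right) = \left(29 + 8 \cdot 15\right) \left(- \frac{25}{2}\right) = \left(29 + 120\right) \left(- \frac{25}{2}\right) = 149 \left(- \frac{25}{2}\right) = - \frac{3725}{2}$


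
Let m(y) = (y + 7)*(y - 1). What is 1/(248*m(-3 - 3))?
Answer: -1/1736 ≈ -0.00057604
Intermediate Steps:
m(y) = (-1 + y)*(7 + y) (m(y) = (7 + y)*(-1 + y) = (-1 + y)*(7 + y))
1/(248*m(-3 - 3)) = 1/(248*(-7 + (-3 - 3)**2 + 6*(-3 - 3))) = 1/(248*(-7 + (-6)**2 + 6*(-6))) = 1/(248*(-7 + 36 - 36)) = 1/(248*(-7)) = 1/(-1736) = -1/1736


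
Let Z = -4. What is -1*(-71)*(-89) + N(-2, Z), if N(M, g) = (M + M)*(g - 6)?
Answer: -6279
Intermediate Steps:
N(M, g) = 2*M*(-6 + g) (N(M, g) = (2*M)*(-6 + g) = 2*M*(-6 + g))
-1*(-71)*(-89) + N(-2, Z) = -1*(-71)*(-89) + 2*(-2)*(-6 - 4) = 71*(-89) + 2*(-2)*(-10) = -6319 + 40 = -6279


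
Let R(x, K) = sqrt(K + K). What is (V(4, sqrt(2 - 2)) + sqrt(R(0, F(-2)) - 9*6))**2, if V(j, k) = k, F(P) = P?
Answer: -54 + 2*I ≈ -54.0 + 2.0*I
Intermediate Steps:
R(x, K) = sqrt(2)*sqrt(K) (R(x, K) = sqrt(2*K) = sqrt(2)*sqrt(K))
(V(4, sqrt(2 - 2)) + sqrt(R(0, F(-2)) - 9*6))**2 = (sqrt(2 - 2) + sqrt(sqrt(2)*sqrt(-2) - 9*6))**2 = (sqrt(0) + sqrt(sqrt(2)*(I*sqrt(2)) - 54))**2 = (0 + sqrt(2*I - 54))**2 = (0 + sqrt(-54 + 2*I))**2 = (sqrt(-54 + 2*I))**2 = -54 + 2*I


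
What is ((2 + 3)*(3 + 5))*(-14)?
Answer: -560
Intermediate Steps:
((2 + 3)*(3 + 5))*(-14) = (5*8)*(-14) = 40*(-14) = -560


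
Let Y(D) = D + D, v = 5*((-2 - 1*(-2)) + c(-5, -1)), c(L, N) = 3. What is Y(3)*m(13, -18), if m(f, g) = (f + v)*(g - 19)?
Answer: -6216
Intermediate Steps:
v = 15 (v = 5*((-2 - 1*(-2)) + 3) = 5*((-2 + 2) + 3) = 5*(0 + 3) = 5*3 = 15)
m(f, g) = (-19 + g)*(15 + f) (m(f, g) = (f + 15)*(g - 19) = (15 + f)*(-19 + g) = (-19 + g)*(15 + f))
Y(D) = 2*D
Y(3)*m(13, -18) = (2*3)*(-285 - 19*13 + 15*(-18) + 13*(-18)) = 6*(-285 - 247 - 270 - 234) = 6*(-1036) = -6216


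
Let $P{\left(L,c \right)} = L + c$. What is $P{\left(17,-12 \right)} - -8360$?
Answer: $8365$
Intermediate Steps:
$P{\left(17,-12 \right)} - -8360 = \left(17 - 12\right) - -8360 = 5 + 8360 = 8365$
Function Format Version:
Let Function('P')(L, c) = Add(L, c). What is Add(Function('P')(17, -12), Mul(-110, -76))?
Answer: 8365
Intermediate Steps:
Add(Function('P')(17, -12), Mul(-110, -76)) = Add(Add(17, -12), Mul(-110, -76)) = Add(5, 8360) = 8365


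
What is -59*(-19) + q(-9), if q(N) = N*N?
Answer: 1202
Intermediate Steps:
q(N) = N²
-59*(-19) + q(-9) = -59*(-19) + (-9)² = 1121 + 81 = 1202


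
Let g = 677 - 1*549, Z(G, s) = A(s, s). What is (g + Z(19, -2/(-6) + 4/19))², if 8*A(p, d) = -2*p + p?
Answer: 3403205569/207936 ≈ 16367.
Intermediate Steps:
A(p, d) = -p/8 (A(p, d) = (-2*p + p)/8 = (-p)/8 = -p/8)
Z(G, s) = -s/8
g = 128 (g = 677 - 549 = 128)
(g + Z(19, -2/(-6) + 4/19))² = (128 - (-2/(-6) + 4/19)/8)² = (128 - (-2*(-⅙) + 4*(1/19))/8)² = (128 - (⅓ + 4/19)/8)² = (128 - ⅛*31/57)² = (128 - 31/456)² = (58337/456)² = 3403205569/207936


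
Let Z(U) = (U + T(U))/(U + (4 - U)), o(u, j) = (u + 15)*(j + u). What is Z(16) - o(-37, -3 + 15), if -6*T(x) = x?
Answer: -1640/3 ≈ -546.67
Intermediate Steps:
T(x) = -x/6
o(u, j) = (15 + u)*(j + u)
Z(U) = 5*U/24 (Z(U) = (U - U/6)/(U + (4 - U)) = (5*U/6)/4 = (5*U/6)*(¼) = 5*U/24)
Z(16) - o(-37, -3 + 15) = (5/24)*16 - ((-37)² + 15*(-3 + 15) + 15*(-37) + (-3 + 15)*(-37)) = 10/3 - (1369 + 15*12 - 555 + 12*(-37)) = 10/3 - (1369 + 180 - 555 - 444) = 10/3 - 1*550 = 10/3 - 550 = -1640/3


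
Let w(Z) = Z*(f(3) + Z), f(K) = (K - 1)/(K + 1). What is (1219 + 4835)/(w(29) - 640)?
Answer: 12108/431 ≈ 28.093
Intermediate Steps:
f(K) = (-1 + K)/(1 + K)
w(Z) = Z*(1/2 + Z) (w(Z) = Z*((-1 + 3)/(1 + 3) + Z) = Z*(2/4 + Z) = Z*((1/4)*2 + Z) = Z*(1/2 + Z))
(1219 + 4835)/(w(29) - 640) = (1219 + 4835)/(29*(1/2 + 29) - 640) = 6054/(29*(59/2) - 640) = 6054/(1711/2 - 640) = 6054/(431/2) = 6054*(2/431) = 12108/431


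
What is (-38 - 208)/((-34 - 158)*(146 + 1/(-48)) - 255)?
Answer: 246/28283 ≈ 0.0086978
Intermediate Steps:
(-38 - 208)/((-34 - 158)*(146 + 1/(-48)) - 255) = -246/(-192*(146 - 1/48) - 255) = -246/(-192*7007/48 - 255) = -246/(-28028 - 255) = -246/(-28283) = -246*(-1/28283) = 246/28283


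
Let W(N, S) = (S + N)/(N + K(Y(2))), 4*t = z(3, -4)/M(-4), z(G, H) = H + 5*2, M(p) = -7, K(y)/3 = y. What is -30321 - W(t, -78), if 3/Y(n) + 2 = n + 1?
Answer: -1242796/41 ≈ -30312.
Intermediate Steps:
Y(n) = 3/(-1 + n) (Y(n) = 3/(-2 + (n + 1)) = 3/(-2 + (1 + n)) = 3/(-1 + n))
K(y) = 3*y
z(G, H) = 10 + H (z(G, H) = H + 10 = 10 + H)
t = -3/14 (t = ((10 - 4)/(-7))/4 = (6*(-⅐))/4 = (¼)*(-6/7) = -3/14 ≈ -0.21429)
W(N, S) = (N + S)/(9 + N) (W(N, S) = (S + N)/(N + 3*(3/(-1 + 2))) = (N + S)/(N + 3*(3/1)) = (N + S)/(N + 3*(3*1)) = (N + S)/(N + 3*3) = (N + S)/(N + 9) = (N + S)/(9 + N))
-30321 - W(t, -78) = -30321 - (-3/14 - 78)/(9 - 3/14) = -30321 - (-1095)/(123/14*14) = -30321 - 14*(-1095)/(123*14) = -30321 - 1*(-365/41) = -30321 + 365/41 = -1242796/41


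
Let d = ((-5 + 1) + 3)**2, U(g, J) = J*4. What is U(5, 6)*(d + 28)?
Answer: 696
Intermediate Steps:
U(g, J) = 4*J
d = 1 (d = (-4 + 3)**2 = (-1)**2 = 1)
U(5, 6)*(d + 28) = (4*6)*(1 + 28) = 24*29 = 696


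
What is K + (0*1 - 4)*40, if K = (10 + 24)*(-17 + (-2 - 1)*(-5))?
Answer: -228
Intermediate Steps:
K = -68 (K = 34*(-17 - 3*(-5)) = 34*(-17 + 15) = 34*(-2) = -68)
K + (0*1 - 4)*40 = -68 + (0*1 - 4)*40 = -68 + (0 - 4)*40 = -68 - 4*40 = -68 - 160 = -228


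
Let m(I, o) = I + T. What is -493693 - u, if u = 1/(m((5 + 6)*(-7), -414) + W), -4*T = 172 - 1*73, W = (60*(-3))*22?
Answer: -8021030167/16247 ≈ -4.9369e+5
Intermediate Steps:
W = -3960 (W = -180*22 = -3960)
T = -99/4 (T = -(172 - 1*73)/4 = -(172 - 73)/4 = -¼*99 = -99/4 ≈ -24.750)
m(I, o) = -99/4 + I (m(I, o) = I - 99/4 = -99/4 + I)
u = -4/16247 (u = 1/((-99/4 + (5 + 6)*(-7)) - 3960) = 1/((-99/4 + 11*(-7)) - 3960) = 1/((-99/4 - 77) - 3960) = 1/(-407/4 - 3960) = 1/(-16247/4) = -4/16247 ≈ -0.00024620)
-493693 - u = -493693 - 1*(-4/16247) = -493693 + 4/16247 = -8021030167/16247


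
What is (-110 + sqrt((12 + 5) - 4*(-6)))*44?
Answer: -4840 + 44*sqrt(41) ≈ -4558.3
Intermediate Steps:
(-110 + sqrt((12 + 5) - 4*(-6)))*44 = (-110 + sqrt(17 + 24))*44 = (-110 + sqrt(41))*44 = -4840 + 44*sqrt(41)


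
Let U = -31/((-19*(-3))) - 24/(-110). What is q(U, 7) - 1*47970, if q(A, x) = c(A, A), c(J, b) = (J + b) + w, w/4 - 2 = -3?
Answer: -150400532/3135 ≈ -47975.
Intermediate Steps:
w = -4 (w = 8 + 4*(-3) = 8 - 12 = -4)
U = -1021/3135 (U = -31/57 - 24*(-1/110) = -31*1/57 + 12/55 = -31/57 + 12/55 = -1021/3135 ≈ -0.32568)
c(J, b) = -4 + J + b (c(J, b) = (J + b) - 4 = -4 + J + b)
q(A, x) = -4 + 2*A (q(A, x) = -4 + A + A = -4 + 2*A)
q(U, 7) - 1*47970 = (-4 + 2*(-1021/3135)) - 1*47970 = (-4 - 2042/3135) - 47970 = -14582/3135 - 47970 = -150400532/3135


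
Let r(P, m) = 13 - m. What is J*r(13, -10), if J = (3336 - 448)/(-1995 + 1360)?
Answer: -66424/635 ≈ -104.60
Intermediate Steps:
J = -2888/635 (J = 2888/(-635) = 2888*(-1/635) = -2888/635 ≈ -4.5480)
J*r(13, -10) = -2888*(13 - 1*(-10))/635 = -2888*(13 + 10)/635 = -2888/635*23 = -66424/635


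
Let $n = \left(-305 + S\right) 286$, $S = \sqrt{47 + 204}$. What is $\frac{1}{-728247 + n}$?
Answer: $- \frac{62729}{51152477441} - \frac{22 \sqrt{251}}{51152477441} \approx -1.2331 \cdot 10^{-6}$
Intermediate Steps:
$S = \sqrt{251} \approx 15.843$
$n = -87230 + 286 \sqrt{251}$ ($n = \left(-305 + \sqrt{251}\right) 286 = -87230 + 286 \sqrt{251} \approx -82699.0$)
$\frac{1}{-728247 + n} = \frac{1}{-728247 - \left(87230 - 286 \sqrt{251}\right)} = \frac{1}{-815477 + 286 \sqrt{251}}$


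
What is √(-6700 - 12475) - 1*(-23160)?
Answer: 23160 + 5*I*√767 ≈ 23160.0 + 138.47*I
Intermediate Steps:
√(-6700 - 12475) - 1*(-23160) = √(-19175) + 23160 = 5*I*√767 + 23160 = 23160 + 5*I*√767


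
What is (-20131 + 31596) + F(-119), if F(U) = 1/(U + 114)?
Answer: 57324/5 ≈ 11465.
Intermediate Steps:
F(U) = 1/(114 + U)
(-20131 + 31596) + F(-119) = (-20131 + 31596) + 1/(114 - 119) = 11465 + 1/(-5) = 11465 - ⅕ = 57324/5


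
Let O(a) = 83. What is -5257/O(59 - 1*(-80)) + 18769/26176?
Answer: -136049405/2172608 ≈ -62.620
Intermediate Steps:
-5257/O(59 - 1*(-80)) + 18769/26176 = -5257/83 + 18769/26176 = -136049405/2172608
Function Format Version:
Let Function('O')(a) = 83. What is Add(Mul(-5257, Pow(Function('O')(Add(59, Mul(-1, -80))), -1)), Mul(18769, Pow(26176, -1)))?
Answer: Rational(-136049405, 2172608) ≈ -62.620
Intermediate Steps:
Add(Mul(-5257, Pow(Function('O')(Add(59, Mul(-1, -80))), -1)), Mul(18769, Pow(26176, -1))) = Add(Mul(-5257, Pow(83, -1)), Mul(18769, Pow(26176, -1))) = Add(Mul(-5257, Rational(1, 83)), Mul(18769, Rational(1, 26176))) = Add(Rational(-5257, 83), Rational(18769, 26176)) = Rational(-136049405, 2172608)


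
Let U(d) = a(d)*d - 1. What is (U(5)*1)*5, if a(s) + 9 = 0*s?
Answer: -230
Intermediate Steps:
a(s) = -9 (a(s) = -9 + 0*s = -9 + 0 = -9)
U(d) = -1 - 9*d (U(d) = -9*d - 1 = -1 - 9*d)
(U(5)*1)*5 = ((-1 - 9*5)*1)*5 = ((-1 - 45)*1)*5 = -46*1*5 = -46*5 = -230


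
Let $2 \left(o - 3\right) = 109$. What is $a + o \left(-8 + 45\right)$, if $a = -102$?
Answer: $\frac{4051}{2} \approx 2025.5$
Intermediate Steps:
$o = \frac{115}{2}$ ($o = 3 + \frac{1}{2} \cdot 109 = 3 + \frac{109}{2} = \frac{115}{2} \approx 57.5$)
$a + o \left(-8 + 45\right) = -102 + \frac{115 \left(-8 + 45\right)}{2} = -102 + \frac{115}{2} \cdot 37 = -102 + \frac{4255}{2} = \frac{4051}{2}$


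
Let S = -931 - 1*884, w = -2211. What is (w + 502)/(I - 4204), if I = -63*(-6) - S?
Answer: 1709/2011 ≈ 0.84983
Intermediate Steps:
S = -1815 (S = -931 - 884 = -1815)
I = 2193 (I = -63*(-6) - 1*(-1815) = 378 + 1815 = 2193)
(w + 502)/(I - 4204) = (-2211 + 502)/(2193 - 4204) = -1709/(-2011) = -1709*(-1/2011) = 1709/2011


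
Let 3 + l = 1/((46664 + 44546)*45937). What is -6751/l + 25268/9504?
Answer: 67287195334226473/29865705350184 ≈ 2253.0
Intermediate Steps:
l = -12569741309/4189913770 (l = -3 + 1/((46664 + 44546)*45937) = -3 + (1/45937)/91210 = -3 + (1/91210)*(1/45937) = -3 + 1/4189913770 = -12569741309/4189913770 ≈ -3.0000)
-6751/l + 25268/9504 = -6751/(-12569741309/4189913770) + 25268/9504 = -6751*(-4189913770/12569741309) + 25268*(1/9504) = 28286107861270/12569741309 + 6317/2376 = 67287195334226473/29865705350184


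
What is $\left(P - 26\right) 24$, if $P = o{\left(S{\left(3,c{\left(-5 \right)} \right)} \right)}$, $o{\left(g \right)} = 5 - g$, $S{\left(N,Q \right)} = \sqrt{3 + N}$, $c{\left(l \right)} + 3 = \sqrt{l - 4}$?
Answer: $-504 - 24 \sqrt{6} \approx -562.79$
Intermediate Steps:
$c{\left(l \right)} = -3 + \sqrt{-4 + l}$ ($c{\left(l \right)} = -3 + \sqrt{l - 4} = -3 + \sqrt{-4 + l}$)
$P = 5 - \sqrt{6}$ ($P = 5 - \sqrt{3 + 3} = 5 - \sqrt{6} \approx 2.5505$)
$\left(P - 26\right) 24 = \left(\left(5 - \sqrt{6}\right) - 26\right) 24 = \left(-21 - \sqrt{6}\right) 24 = -504 - 24 \sqrt{6}$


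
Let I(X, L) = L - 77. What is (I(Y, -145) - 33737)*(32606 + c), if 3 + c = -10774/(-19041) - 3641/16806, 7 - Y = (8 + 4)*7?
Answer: -39366672847694851/35555894 ≈ -1.1072e+9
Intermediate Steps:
Y = -77 (Y = 7 - (8 + 4)*7 = 7 - 12*7 = 7 - 1*84 = 7 - 84 = -77)
I(X, L) = -77 + L
c = -94252175/35555894 (c = -3 + (-10774/(-19041) - 3641/16806) = -3 + (-10774*(-1/19041) - 3641*1/16806) = -3 + (10774/19041 - 3641/16806) = -3 + 12415507/35555894 = -94252175/35555894 ≈ -2.6508)
(I(Y, -145) - 33737)*(32606 + c) = ((-77 - 145) - 33737)*(32606 - 94252175/35555894) = (-222 - 33737)*(1159241227589/35555894) = -33959*1159241227589/35555894 = -39366672847694851/35555894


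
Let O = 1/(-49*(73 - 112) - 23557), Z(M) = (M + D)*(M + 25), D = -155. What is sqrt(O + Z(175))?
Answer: sqrt(1874197242354)/21646 ≈ 63.246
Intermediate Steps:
Z(M) = (-155 + M)*(25 + M) (Z(M) = (M - 155)*(M + 25) = (-155 + M)*(25 + M))
O = -1/21646 (O = 1/(-49*(-39) - 23557) = 1/(1911 - 23557) = 1/(-21646) = -1/21646 ≈ -4.6198e-5)
sqrt(O + Z(175)) = sqrt(-1/21646 + (-3875 + 175**2 - 130*175)) = sqrt(-1/21646 + (-3875 + 30625 - 22750)) = sqrt(-1/21646 + 4000) = sqrt(86583999/21646) = sqrt(1874197242354)/21646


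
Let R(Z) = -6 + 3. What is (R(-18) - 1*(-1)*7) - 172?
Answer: -168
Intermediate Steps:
R(Z) = -3
(R(-18) - 1*(-1)*7) - 172 = (-3 - 1*(-1)*7) - 172 = (-3 + 1*7) - 172 = (-3 + 7) - 172 = 4 - 172 = -168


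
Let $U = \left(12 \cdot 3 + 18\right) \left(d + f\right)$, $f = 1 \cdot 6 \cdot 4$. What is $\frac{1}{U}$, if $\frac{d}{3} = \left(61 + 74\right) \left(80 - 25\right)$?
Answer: $\frac{1}{1204146} \approx 8.3046 \cdot 10^{-7}$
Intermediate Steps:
$f = 24$ ($f = 6 \cdot 4 = 24$)
$d = 22275$ ($d = 3 \left(61 + 74\right) \left(80 - 25\right) = 3 \cdot 135 \cdot 55 = 3 \cdot 7425 = 22275$)
$U = 1204146$ ($U = \left(12 \cdot 3 + 18\right) \left(22275 + 24\right) = \left(36 + 18\right) 22299 = 54 \cdot 22299 = 1204146$)
$\frac{1}{U} = \frac{1}{1204146}$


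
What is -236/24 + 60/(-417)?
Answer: -8321/834 ≈ -9.9772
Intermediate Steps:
-236/24 + 60/(-417) = -236*1/24 + 60*(-1/417) = -59/6 - 20/139 = -8321/834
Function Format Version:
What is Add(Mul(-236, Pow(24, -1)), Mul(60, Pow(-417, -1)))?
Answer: Rational(-8321, 834) ≈ -9.9772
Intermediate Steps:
Add(Mul(-236, Pow(24, -1)), Mul(60, Pow(-417, -1))) = Add(Mul(-236, Rational(1, 24)), Mul(60, Rational(-1, 417))) = Add(Rational(-59, 6), Rational(-20, 139)) = Rational(-8321, 834)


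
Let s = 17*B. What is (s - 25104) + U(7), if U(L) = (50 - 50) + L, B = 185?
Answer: -21952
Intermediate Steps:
U(L) = L (U(L) = 0 + L = L)
s = 3145 (s = 17*185 = 3145)
(s - 25104) + U(7) = (3145 - 25104) + 7 = -21959 + 7 = -21952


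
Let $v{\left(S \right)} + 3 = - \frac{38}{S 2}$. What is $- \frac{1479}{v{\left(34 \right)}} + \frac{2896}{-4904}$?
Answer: $\frac{30781516}{74173} \approx 415.0$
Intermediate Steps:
$v{\left(S \right)} = -3 - \frac{19}{S}$ ($v{\left(S \right)} = -3 - \frac{38}{S 2} = -3 - \frac{38}{2 S} = -3 - 38 \frac{1}{2 S} = -3 - \frac{19}{S}$)
$- \frac{1479}{v{\left(34 \right)}} + \frac{2896}{-4904} = - \frac{1479}{-3 - \frac{19}{34}} + \frac{2896}{-4904} = - \frac{1479}{-3 - \frac{19}{34}} + 2896 \left(- \frac{1}{4904}\right) = - \frac{1479}{-3 - \frac{19}{34}} - \frac{362}{613} = - \frac{1479}{- \frac{121}{34}} - \frac{362}{613} = \left(-1479\right) \left(- \frac{34}{121}\right) - \frac{362}{613} = \frac{50286}{121} - \frac{362}{613} = \frac{30781516}{74173}$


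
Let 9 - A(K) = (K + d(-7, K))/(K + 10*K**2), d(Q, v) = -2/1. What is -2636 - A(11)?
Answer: -1076512/407 ≈ -2645.0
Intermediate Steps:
d(Q, v) = -2 (d(Q, v) = -2*1 = -2)
A(K) = 9 - (-2 + K)/(K + 10*K**2) (A(K) = 9 - (K - 2)/(K + 10*K**2) = 9 - (-2 + K)/(K + 10*K**2))
-2636 - A(11) = -2636 - 2*(1 + 4*11 + 45*11**2)/(11*(1 + 10*11)) = -2636 - 2*(1 + 44 + 45*121)/(11*(1 + 110)) = -2636 - 2*(1 + 44 + 5445)/(11*111) = -2636 - 2*5490/(11*111) = -2636 - 1*3660/407 = -2636 - 3660/407 = -1076512/407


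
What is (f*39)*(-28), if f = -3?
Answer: 3276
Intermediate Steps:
(f*39)*(-28) = -3*39*(-28) = -117*(-28) = 3276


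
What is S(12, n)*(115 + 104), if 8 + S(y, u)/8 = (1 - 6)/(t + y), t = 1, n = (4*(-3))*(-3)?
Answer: -190968/13 ≈ -14690.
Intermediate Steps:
n = 36 (n = -12*(-3) = 36)
S(y, u) = -64 - 40/(1 + y) (S(y, u) = -64 + 8*((1 - 6)/(1 + y)) = -64 + 8*(-5/(1 + y)) = -64 - 40/(1 + y))
S(12, n)*(115 + 104) = (8*(-13 - 8*12)/(1 + 12))*(115 + 104) = (8*(-13 - 96)/13)*219 = (8*(1/13)*(-109))*219 = -872/13*219 = -190968/13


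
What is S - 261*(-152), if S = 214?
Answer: 39886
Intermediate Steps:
S - 261*(-152) = 214 - 261*(-152) = 214 + 39672 = 39886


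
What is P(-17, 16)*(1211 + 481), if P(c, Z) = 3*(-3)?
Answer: -15228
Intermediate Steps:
P(c, Z) = -9
P(-17, 16)*(1211 + 481) = -9*(1211 + 481) = -9*1692 = -15228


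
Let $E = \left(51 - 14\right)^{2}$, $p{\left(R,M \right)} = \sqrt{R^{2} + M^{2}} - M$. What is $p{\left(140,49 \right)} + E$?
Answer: $1320 + 7 \sqrt{449} \approx 1468.3$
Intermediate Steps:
$p{\left(R,M \right)} = \sqrt{M^{2} + R^{2}} - M$
$E = 1369$ ($E = 37^{2} = 1369$)
$p{\left(140,49 \right)} + E = \left(\sqrt{49^{2} + 140^{2}} - 49\right) + 1369 = \left(\sqrt{2401 + 19600} - 49\right) + 1369 = \left(\sqrt{22001} - 49\right) + 1369 = \left(7 \sqrt{449} - 49\right) + 1369 = \left(-49 + 7 \sqrt{449}\right) + 1369 = 1320 + 7 \sqrt{449}$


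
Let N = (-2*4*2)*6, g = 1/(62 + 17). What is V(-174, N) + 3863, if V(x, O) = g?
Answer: 305178/79 ≈ 3863.0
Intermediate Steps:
g = 1/79 ≈ 0.012658
N = -96 (N = -8*2*6 = -16*6 = -96)
V(x, O) = 1/79
V(-174, N) + 3863 = 1/79 + 3863 = 305178/79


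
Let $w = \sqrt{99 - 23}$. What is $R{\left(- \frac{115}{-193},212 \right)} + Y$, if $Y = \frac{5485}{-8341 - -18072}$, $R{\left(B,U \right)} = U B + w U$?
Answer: $\frac{238300385}{1878083} + 424 \sqrt{19} \approx 1975.1$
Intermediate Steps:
$w = 2 \sqrt{19}$ ($w = \sqrt{76} = 2 \sqrt{19} \approx 8.7178$)
$R{\left(B,U \right)} = B U + 2 U \sqrt{19}$ ($R{\left(B,U \right)} = U B + 2 \sqrt{19} U = B U + 2 U \sqrt{19}$)
$Y = \frac{5485}{9731}$ ($Y = \frac{5485}{-8341 + 18072} = \frac{5485}{9731} \approx 0.56366$)
$R{\left(- \frac{115}{-193},212 \right)} + Y = 212 \left(- \frac{115}{-193} + 2 \sqrt{19}\right) + \frac{5485}{9731} = 212 \left(\left(-115\right) \left(- \frac{1}{193}\right) + 2 \sqrt{19}\right) + \frac{5485}{9731} = 212 \left(\frac{115}{193} + 2 \sqrt{19}\right) + \frac{5485}{9731} = \left(\frac{24380}{193} + 424 \sqrt{19}\right) + \frac{5485}{9731} = \frac{238300385}{1878083} + 424 \sqrt{19}$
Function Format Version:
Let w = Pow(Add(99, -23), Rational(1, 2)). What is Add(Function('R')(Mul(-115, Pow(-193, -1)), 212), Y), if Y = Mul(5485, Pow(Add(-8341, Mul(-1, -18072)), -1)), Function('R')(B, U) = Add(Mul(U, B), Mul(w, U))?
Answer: Add(Rational(238300385, 1878083), Mul(424, Pow(19, Rational(1, 2)))) ≈ 1975.1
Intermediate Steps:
w = Mul(2, Pow(19, Rational(1, 2))) (w = Pow(76, Rational(1, 2)) = Mul(2, Pow(19, Rational(1, 2))) ≈ 8.7178)
Function('R')(B, U) = Add(Mul(B, U), Mul(2, U, Pow(19, Rational(1, 2)))) (Function('R')(B, U) = Add(Mul(U, B), Mul(Mul(2, Pow(19, Rational(1, 2))), U)) = Add(Mul(B, U), Mul(2, U, Pow(19, Rational(1, 2)))))
Y = Rational(5485, 9731) (Y = Mul(5485, Pow(Add(-8341, 18072), -1)) = Mul(5485, Pow(9731, -1)) = Mul(5485, Rational(1, 9731)) = Rational(5485, 9731) ≈ 0.56366)
Add(Function('R')(Mul(-115, Pow(-193, -1)), 212), Y) = Add(Mul(212, Add(Mul(-115, Pow(-193, -1)), Mul(2, Pow(19, Rational(1, 2))))), Rational(5485, 9731)) = Add(Mul(212, Add(Mul(-115, Rational(-1, 193)), Mul(2, Pow(19, Rational(1, 2))))), Rational(5485, 9731)) = Add(Mul(212, Add(Rational(115, 193), Mul(2, Pow(19, Rational(1, 2))))), Rational(5485, 9731)) = Add(Add(Rational(24380, 193), Mul(424, Pow(19, Rational(1, 2)))), Rational(5485, 9731)) = Add(Rational(238300385, 1878083), Mul(424, Pow(19, Rational(1, 2))))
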